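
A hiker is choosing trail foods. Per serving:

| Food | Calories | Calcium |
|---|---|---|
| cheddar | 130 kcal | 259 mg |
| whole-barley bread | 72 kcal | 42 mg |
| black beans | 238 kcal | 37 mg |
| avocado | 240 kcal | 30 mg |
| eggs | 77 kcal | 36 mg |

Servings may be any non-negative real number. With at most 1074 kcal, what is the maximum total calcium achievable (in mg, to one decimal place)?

2139.7 mg

Calcium per kcal: cheddar 1.992, whole-barley bread 0.5833, eggs 0.4675, black beans 0.1555, avocado 0.125.
With no serving limits, spend the whole calories allowance on cheddar: 1074 kcal / 130 kcal × 259 mg = 2139.7 mg.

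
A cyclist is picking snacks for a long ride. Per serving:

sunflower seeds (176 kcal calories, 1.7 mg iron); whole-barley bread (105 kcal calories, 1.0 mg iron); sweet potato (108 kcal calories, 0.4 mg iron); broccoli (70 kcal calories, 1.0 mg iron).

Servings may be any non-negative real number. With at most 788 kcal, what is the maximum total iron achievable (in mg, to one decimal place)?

Iron per kcal: broccoli 0.01429, sunflower seeds 0.009659, whole-barley bread 0.009524, sweet potato 0.003704.
With no serving limits, spend the whole calories allowance on broccoli: 788 kcal / 70 kcal × 1.0 mg = 11.3 mg.

11.3 mg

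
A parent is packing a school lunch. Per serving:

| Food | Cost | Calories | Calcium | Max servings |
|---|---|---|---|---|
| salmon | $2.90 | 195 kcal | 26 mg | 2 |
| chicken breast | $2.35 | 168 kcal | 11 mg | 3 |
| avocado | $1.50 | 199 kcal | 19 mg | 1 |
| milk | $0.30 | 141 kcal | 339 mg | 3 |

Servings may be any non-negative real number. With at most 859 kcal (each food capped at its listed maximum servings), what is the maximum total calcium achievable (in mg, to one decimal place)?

1073.4 mg

Calcium per kcal: milk 2.404, salmon 0.1333, avocado 0.09548, chicken breast 0.06548.
Take 3 servings of milk: uses 423 kcal, +1017.0 mg calcium (running total 1017.0 mg).
Take 2 servings of salmon: uses 390 kcal, +52.0 mg calcium (running total 1069.0 mg).
Take 0.2312 servings of avocado: uses 46 kcal, +4.4 mg calcium (running total 1073.4 mg).
Greedy by best ratio exhausts the calories allowance optimally: 1073.4 mg.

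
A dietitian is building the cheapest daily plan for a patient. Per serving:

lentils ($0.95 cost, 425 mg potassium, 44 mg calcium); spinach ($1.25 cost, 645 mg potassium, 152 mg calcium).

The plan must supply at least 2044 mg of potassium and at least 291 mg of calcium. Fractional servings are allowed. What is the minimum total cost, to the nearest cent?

$3.96

Two binding constraints pin down two serving amounts, so the optimal mix uses at most two foods. The candidates are each food alone (scaled to the tighter of potassium/calcium) and each pair with both constraints tight.
lentils only: max(2044/425, 291/44) = 6.614 servings → $6.28.
spinach only: max(2044/645, 291/152) = 3.169 servings → $3.96.
lentils + spinach with both tight: 3.396 servings and 0.9315 servings → $4.39.
The minimum over all feasible corners is $3.96.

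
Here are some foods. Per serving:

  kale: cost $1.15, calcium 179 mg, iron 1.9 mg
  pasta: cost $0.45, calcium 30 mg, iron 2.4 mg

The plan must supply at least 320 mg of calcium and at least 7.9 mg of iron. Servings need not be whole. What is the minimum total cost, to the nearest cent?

$2.61

Two binding constraints pin down two serving amounts, so the optimal mix uses at most two foods. The candidates are each food alone (scaled to the tighter of calcium/iron) and each pair with both constraints tight.
kale only: max(320/179, 7.9/1.9) = 4.158 servings → $4.78.
pasta only: max(320/30, 7.9/2.4) = 10.67 servings → $4.80.
kale + pasta with both tight: 1.425 servings and 2.163 servings → $2.61.
So the least-cost plan costs $2.61.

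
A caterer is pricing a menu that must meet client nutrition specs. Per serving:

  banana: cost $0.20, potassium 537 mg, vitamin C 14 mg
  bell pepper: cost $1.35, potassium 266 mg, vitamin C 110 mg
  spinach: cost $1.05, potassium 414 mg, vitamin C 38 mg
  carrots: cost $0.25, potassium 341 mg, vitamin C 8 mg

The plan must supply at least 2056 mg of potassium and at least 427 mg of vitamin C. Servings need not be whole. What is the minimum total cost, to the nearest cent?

$5.30

banana only: max(2056/537, 427/14) = 30.5 servings → $6.10.
bell pepper only: max(2056/266, 427/110) = 7.729 servings → $10.43.
spinach only: max(2056/414, 427/38) = 11.24 servings → $11.80.
carrots only: max(2056/341, 427/8) = 53.38 servings → $13.34.
banana + bell pepper with both tight: 2.034 servings and 3.623 servings → $5.30.
banana + spinach: the both-tight solution has a negative serving — not a feasible corner.
banana + carrots with both targets exact would need a negative amount; discard.
bell pepper + spinach with both tight: 2.784 servings and 3.177 servings → $7.09.
bell pepper + carrots with both tight: 3.65 servings and 3.182 servings → $5.72.
spinach + carrots: intersection lies outside the first quadrant.
Cheapest feasible corner: $5.30.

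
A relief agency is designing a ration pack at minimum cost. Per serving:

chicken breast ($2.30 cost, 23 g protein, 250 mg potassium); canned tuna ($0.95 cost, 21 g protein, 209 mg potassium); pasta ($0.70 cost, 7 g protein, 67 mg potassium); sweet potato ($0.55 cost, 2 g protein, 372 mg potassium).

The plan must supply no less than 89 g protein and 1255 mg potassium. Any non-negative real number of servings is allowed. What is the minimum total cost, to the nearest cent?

Check every corner: each single food scaled to meet both minima, and each pair solved so both constraints bind.
chicken breast only: max(89/23, 1255/250) = 5.02 servings → $11.55.
canned tuna only: max(89/21, 1255/209) = 6.005 servings → $5.70.
pasta only: max(89/7, 1255/67) = 18.73 servings → $13.11.
sweet potato only: max(89/2, 1255/372) = 44.5 servings → $24.48.
chicken breast + canned tuna: intersection lies outside the first quadrant.
chicken breast + pasta: intersection lies outside the first quadrant.
chicken breast + sweet potato with both tight: 3.798 servings and 0.8211 servings → $9.19.
canned tuna + pasta: intersection lies outside the first quadrant.
canned tuna + sweet potato with both tight: 4.138 servings and 1.049 servings → $4.51.
pasta + sweet potato with both tight: 12.39 servings and 1.143 servings → $9.30.
The minimum over all feasible corners is $4.51.

$4.51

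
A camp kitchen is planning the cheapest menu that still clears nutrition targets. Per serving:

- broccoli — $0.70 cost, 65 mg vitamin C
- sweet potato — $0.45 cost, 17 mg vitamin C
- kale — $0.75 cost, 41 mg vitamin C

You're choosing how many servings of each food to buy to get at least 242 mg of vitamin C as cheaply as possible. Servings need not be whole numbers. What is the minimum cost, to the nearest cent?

$2.61

Cost per mg of vitamin C: broccoli $0.0108, kale $0.0183, sweet potato $0.0265.
With no serving limits, use only broccoli: 242 mg / 65 mg = 3.723 servings × $0.70 = $2.61.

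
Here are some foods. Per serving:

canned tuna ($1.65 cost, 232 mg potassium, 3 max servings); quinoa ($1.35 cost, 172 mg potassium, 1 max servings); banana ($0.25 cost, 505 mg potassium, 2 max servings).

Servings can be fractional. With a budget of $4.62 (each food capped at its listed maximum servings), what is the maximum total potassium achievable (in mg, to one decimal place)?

1589.3 mg

Potassium per dollar: banana 2020, canned tuna 140.6, quinoa 127.4.
Take 2 servings of banana: spends $0.50, +1010.0 mg potassium (running total 1010.0 mg).
Take 2.497 servings of canned tuna: spends $4.12, +579.3 mg potassium (running total 1589.3 mg).
Greedy by best ratio exhausts the cost allowance optimally: 1589.3 mg.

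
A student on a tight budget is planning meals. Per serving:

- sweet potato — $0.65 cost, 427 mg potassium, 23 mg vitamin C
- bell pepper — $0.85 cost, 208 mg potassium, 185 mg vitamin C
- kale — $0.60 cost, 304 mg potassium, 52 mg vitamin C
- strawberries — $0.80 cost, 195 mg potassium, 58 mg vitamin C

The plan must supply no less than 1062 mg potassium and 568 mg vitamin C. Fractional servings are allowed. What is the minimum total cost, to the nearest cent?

$3.18

sweet potato only: max(1062/427, 568/23) = 24.7 servings → $16.05.
bell pepper only: max(1062/208, 568/185) = 5.106 servings → $4.34.
kale only: max(1062/304, 568/52) = 10.92 servings → $6.55.
strawberries only: max(1062/195, 568/58) = 9.793 servings → $7.83.
sweet potato + bell pepper with both tight: 1.055 servings and 2.939 servings → $3.18.
sweet potato + kale with both targets exact would need a negative amount; discard.
sweet potato + strawberries: intersection lies outside the first quadrant.
bell pepper + kale with both tight: 2.586 servings and 1.724 servings → $3.23.
bell pepper + strawberries with both tight: 2.048 servings and 3.262 servings → $4.35.
kale + strawberries: the both-tight solution has a negative serving — not a feasible corner.
The minimum over all feasible corners is $3.18.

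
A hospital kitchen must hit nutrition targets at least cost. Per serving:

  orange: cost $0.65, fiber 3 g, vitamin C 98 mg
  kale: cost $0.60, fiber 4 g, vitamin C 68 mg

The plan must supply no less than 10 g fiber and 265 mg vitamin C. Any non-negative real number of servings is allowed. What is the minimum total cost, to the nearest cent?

$1.90

With two linear requirements the optimum uses one or two foods; enumerate the corners.
orange only: max(10/3, 265/98) = 3.333 servings → $2.17.
kale only: max(10/4, 265/68) = 3.897 servings → $2.34.
orange + kale with both tight: 2.021 servings and 0.984 servings → $1.90.
The minimum over all feasible corners is $1.90.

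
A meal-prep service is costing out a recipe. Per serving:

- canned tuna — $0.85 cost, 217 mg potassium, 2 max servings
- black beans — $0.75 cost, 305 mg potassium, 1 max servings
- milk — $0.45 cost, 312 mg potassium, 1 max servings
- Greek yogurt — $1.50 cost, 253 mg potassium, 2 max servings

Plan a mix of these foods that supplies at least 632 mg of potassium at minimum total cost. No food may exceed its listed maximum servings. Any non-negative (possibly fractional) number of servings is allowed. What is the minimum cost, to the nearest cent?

Cost per mg of potassium: milk $0.0014, black beans $0.0025, canned tuna $0.0039, Greek yogurt $0.0059.
Take 1 serving of milk: +312.0 mg potassium for $0.45 (total $0.45, still need 320.0 mg).
Take 1 serving of black beans: +305.0 mg potassium for $0.75 (total $1.20, still need 15.0 mg).
Take 0.06912 servings of canned tuna: +15.0 mg potassium for $0.06 (total $1.26, still need 0.0 mg).
Greedy by cheapest-per-mg is optimal for a single linear constraint, so the minimum cost is $1.26.

$1.26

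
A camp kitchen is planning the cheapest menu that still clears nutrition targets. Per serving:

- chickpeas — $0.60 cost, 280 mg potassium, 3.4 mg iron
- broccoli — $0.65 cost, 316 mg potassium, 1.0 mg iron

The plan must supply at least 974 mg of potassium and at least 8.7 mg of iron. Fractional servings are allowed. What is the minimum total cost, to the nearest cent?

chickpeas only: max(974/280, 8.7/3.4) = 3.479 servings → $2.09.
broccoli only: max(974/316, 8.7/1.0) = 8.7 servings → $5.66.
chickpeas + broccoli with both tight: 2.235 servings and 1.102 servings → $2.06.
So the least-cost plan costs $2.06.

$2.06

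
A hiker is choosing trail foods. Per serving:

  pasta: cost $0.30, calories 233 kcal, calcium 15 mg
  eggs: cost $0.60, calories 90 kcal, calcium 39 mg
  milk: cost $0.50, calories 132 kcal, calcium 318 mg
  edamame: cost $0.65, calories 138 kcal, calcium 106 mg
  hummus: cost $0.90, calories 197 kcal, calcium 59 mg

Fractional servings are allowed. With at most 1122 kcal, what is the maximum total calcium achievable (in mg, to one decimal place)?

Calcium per kcal: milk 2.409, edamame 0.7681, eggs 0.4333, hummus 0.2995, pasta 0.06438.
With no serving limits, spend the whole calories allowance on milk: 1122 kcal / 132 kcal × 318 mg = 2703.0 mg.

2703.0 mg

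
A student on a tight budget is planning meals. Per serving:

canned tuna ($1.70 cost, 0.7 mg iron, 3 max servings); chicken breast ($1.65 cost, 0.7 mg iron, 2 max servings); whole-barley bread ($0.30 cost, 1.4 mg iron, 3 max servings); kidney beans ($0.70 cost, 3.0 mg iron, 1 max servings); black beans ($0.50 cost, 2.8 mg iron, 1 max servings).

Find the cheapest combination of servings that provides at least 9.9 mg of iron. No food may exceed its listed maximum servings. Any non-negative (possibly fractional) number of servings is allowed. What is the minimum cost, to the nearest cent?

Cost per mg of iron: black beans $0.1786, whole-barley bread $0.2143, kidney beans $0.2333, chicken breast $2.3571, canned tuna $2.4286.
Take 1 serving of black beans: +2.8 mg iron for $0.50 (total $0.50, still need 7.1 mg).
Take 3 servings of whole-barley bread: +4.2 mg iron for $0.90 (total $1.40, still need 2.9 mg).
Take 0.9667 servings of kidney beans: +2.9 mg iron for $0.68 (total $2.08, still need 0.0 mg).
Filling from the cheapest source first is optimal under one linear minimum: $2.08.

$2.08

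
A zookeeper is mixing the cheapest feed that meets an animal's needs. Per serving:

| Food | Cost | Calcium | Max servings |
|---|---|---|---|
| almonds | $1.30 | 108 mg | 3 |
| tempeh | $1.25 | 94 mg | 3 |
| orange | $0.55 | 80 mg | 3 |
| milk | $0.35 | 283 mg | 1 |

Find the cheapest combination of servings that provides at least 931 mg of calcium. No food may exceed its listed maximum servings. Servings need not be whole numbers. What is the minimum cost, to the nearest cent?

Cost per mg of calcium: milk $0.0012, orange $0.0069, almonds $0.0120, tempeh $0.0133.
Take 1 serving of milk: +283.0 mg calcium for $0.35 (total $0.35, still need 648.0 mg).
Take 3 servings of orange: +240.0 mg calcium for $1.65 (total $2.00, still need 408.0 mg).
Take 3 servings of almonds: +324.0 mg calcium for $3.90 (total $5.90, still need 84.0 mg).
Take 0.8936 servings of tempeh: +84.0 mg calcium for $1.12 (total $7.02, still need 0.0 mg).
Filling from the cheapest source first is optimal under one linear minimum: $7.02.

$7.02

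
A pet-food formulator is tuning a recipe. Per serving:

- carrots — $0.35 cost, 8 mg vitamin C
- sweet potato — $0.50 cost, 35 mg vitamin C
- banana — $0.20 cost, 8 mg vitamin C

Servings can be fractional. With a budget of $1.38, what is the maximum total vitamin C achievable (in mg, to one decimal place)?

96.6 mg

Vitamin C per dollar: sweet potato 70, banana 40, carrots 22.86.
With no serving limits, spend the whole cost allowance on sweet potato: $1.38 / $0.50 × 35 mg = 96.6 mg.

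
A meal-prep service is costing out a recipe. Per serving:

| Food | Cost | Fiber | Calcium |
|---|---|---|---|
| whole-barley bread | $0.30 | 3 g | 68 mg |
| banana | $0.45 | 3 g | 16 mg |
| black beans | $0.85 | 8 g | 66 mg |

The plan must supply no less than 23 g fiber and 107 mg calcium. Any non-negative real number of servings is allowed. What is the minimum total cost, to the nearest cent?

An LP optimum is at a vertex; with two nutrient constraints at most two foods are used. Check each candidate.
whole-barley bread only: max(23/3, 107/68) = 7.667 servings → $2.30.
banana only: max(23/3, 107/16) = 7.667 servings → $3.45.
black beans only: max(23/8, 107/66) = 2.875 servings → $2.44.
whole-barley bread + banana with both targets exact would need a negative amount; discard.
whole-barley bread + black beans: the both-tight solution has a negative serving — not a feasible corner.
banana + black beans with both targets exact would need a negative amount; discard.
Cheapest feasible corner: $2.30.

$2.30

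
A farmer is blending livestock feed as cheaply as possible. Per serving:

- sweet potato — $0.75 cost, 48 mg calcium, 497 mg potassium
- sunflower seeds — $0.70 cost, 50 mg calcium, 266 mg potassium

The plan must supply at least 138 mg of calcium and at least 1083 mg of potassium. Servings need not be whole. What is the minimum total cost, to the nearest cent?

$2.04

This is a tiny linear program; its minimum lies at a vertex of the feasible set. List the vertices and price them.
sweet potato only: max(138/48, 1083/497) = 2.875 servings → $2.16.
sunflower seeds only: max(138/50, 1083/266) = 4.071 servings → $2.85.
sweet potato + sunflower seeds with both tight: 1.444 servings and 1.374 servings → $2.04.
So the least-cost plan costs $2.04.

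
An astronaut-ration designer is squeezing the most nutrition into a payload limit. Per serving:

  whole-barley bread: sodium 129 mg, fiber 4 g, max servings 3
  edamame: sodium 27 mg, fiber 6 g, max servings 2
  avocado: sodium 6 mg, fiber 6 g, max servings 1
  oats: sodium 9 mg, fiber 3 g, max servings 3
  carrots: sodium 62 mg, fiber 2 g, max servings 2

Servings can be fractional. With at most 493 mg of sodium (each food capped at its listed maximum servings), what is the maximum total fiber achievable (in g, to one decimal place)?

39.7 g

Fiber per mg sodium: avocado 1, oats 0.3333, edamame 0.2222, carrots 0.03226, whole-barley bread 0.03101.
Take 1 serving of avocado: uses 6 mg sodium, +6.0 g fiber (running total 6.0 g).
Take 3 servings of oats: uses 27 mg sodium, +9.0 g fiber (running total 15.0 g).
Take 2 servings of edamame: uses 54 mg sodium, +12.0 g fiber (running total 27.0 g).
Take 2 servings of carrots: uses 124 mg sodium, +4.0 g fiber (running total 31.0 g).
Take 2.186 servings of whole-barley bread: uses 282 mg sodium, +8.7 g fiber (running total 39.7 g).
Filling greedily by fiber-per-mg sodium is optimal for one linear limit, giving 39.7 g.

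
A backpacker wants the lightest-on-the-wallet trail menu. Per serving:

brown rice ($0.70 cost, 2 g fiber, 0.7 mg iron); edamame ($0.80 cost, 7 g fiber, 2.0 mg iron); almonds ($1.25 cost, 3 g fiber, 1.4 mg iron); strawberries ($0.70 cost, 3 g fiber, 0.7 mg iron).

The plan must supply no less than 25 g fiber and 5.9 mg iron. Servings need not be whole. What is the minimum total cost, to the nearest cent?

brown rice only: max(25/2, 5.9/0.7) = 12.5 servings → $8.75.
edamame only: max(25/7, 5.9/2.0) = 3.571 servings → $2.86.
almonds only: max(25/3, 5.9/1.4) = 8.333 servings → $10.42.
strawberries only: max(25/3, 5.9/0.7) = 8.429 servings → $5.90.
brown rice + edamame: the both-tight solution has a negative serving — not a feasible corner.
brown rice + almonds: the both-tight solution has a negative serving — not a feasible corner.
brown rice + strawberries with both tight: 0.2857 servings and 8.143 servings → $5.90.
edamame + almonds: intersection lies outside the first quadrant.
edamame + strawberries with both tight: 0.1818 servings and 7.909 servings → $5.68.
almonds + strawberries with both tight: 0.09524 servings and 8.238 servings → $5.89.
The minimum over all feasible corners is $2.86.

$2.86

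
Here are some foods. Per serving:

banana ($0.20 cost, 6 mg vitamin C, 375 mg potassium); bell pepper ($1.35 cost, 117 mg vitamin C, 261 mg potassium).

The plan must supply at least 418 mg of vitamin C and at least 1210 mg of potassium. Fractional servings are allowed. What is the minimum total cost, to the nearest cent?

$4.92

banana only: max(418/6, 1210/375) = 69.67 servings → $13.93.
bell pepper only: max(418/117, 1210/261) = 4.636 servings → $6.26.
banana + bell pepper with both tight: 0.7675 servings and 3.533 servings → $4.92.
The minimum over all feasible corners is $4.92.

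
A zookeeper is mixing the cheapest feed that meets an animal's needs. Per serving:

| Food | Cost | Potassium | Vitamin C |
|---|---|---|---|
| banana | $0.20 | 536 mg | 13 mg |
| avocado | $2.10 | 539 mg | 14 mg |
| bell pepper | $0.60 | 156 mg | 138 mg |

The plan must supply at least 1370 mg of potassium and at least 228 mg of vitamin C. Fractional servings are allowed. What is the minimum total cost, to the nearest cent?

Check every corner: each single food scaled to meet both minima, and each pair solved so both constraints bind.
banana only: max(1370/536, 228/13) = 17.54 servings → $3.51.
avocado only: max(1370/539, 228/14) = 16.29 servings → $34.20.
bell pepper only: max(1370/156, 228/138) = 8.782 servings → $5.27.
banana + avocado with both targets exact would need a negative amount; discard.
banana + bell pepper with both tight: 2.134 servings and 1.451 servings → $1.30.
avocado + bell pepper with both tight: 2.126 servings and 1.436 servings → $5.33.
The minimum over all feasible corners is $1.30.

$1.30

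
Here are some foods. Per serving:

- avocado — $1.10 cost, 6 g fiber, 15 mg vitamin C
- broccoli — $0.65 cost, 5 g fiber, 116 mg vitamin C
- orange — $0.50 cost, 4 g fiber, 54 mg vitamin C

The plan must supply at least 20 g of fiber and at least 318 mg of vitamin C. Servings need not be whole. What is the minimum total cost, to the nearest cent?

For a min-cost LP with two ≥-constraints, a basic feasible solution has at most two positive variables.
avocado only: max(20/6, 318/15) = 21.2 servings → $23.32.
broccoli only: max(20/5, 318/116) = 4 servings → $2.60.
orange only: max(20/4, 318/54) = 5.889 servings → $2.94.
avocado + broccoli with both tight: 1.176 servings and 2.589 servings → $2.98.
avocado + orange with both targets exact would need a negative amount; discard.
broccoli + orange with both tight: 0.9897 servings and 3.763 servings → $2.52.
The minimum over all feasible corners is $2.52.

$2.52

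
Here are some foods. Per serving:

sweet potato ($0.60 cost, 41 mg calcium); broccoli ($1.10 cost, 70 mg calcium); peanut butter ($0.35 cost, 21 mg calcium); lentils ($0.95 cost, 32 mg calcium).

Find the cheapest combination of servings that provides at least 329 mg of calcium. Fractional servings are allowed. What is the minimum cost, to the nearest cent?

Cost per mg of calcium: sweet potato $0.0146, broccoli $0.0157, peanut butter $0.0167, lentils $0.0297.
With no serving limits, use only sweet potato: 329 mg / 41 mg = 8.024 servings × $0.60 = $4.81.

$4.81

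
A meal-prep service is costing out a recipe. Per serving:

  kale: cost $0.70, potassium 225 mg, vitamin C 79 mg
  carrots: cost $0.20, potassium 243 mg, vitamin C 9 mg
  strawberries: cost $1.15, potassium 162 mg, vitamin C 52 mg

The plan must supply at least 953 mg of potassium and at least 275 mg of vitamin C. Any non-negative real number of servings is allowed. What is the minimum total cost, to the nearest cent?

Two binding constraints pin down two serving amounts, so the optimal mix uses at most two foods. The candidates are each food alone (scaled to the tighter of potassium/vitamin C) and each pair with both constraints tight.
kale only: max(953/225, 275/79) = 4.236 servings → $2.96.
carrots only: max(953/243, 275/9) = 30.56 servings → $6.11.
strawberries only: max(953/162, 275/52) = 5.883 servings → $6.77.
kale + carrots with both tight: 3.392 servings and 0.781 servings → $2.53.
kale + strawberries with both targets exact would need a negative amount; discard.
carrots + strawberries with both tight: 0.4478 servings and 5.211 servings → $6.08.
So the least-cost plan costs $2.53.

$2.53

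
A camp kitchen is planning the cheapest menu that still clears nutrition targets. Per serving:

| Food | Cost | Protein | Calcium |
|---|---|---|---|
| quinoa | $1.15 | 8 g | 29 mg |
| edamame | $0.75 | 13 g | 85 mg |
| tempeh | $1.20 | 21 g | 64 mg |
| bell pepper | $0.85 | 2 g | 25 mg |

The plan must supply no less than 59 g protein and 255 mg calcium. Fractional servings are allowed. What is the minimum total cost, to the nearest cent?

Check every corner: each single food scaled to meet both minima, and each pair solved so both constraints bind.
quinoa only: max(59/8, 255/29) = 8.793 servings → $10.11.
edamame only: max(59/13, 255/85) = 4.538 servings → $3.40.
tempeh only: max(59/21, 255/64) = 3.984 servings → $4.78.
bell pepper only: max(59/2, 255/25) = 29.5 servings → $25.07.
quinoa + edamame with both tight: 5.611 servings and 1.086 servings → $7.27.
quinoa + tempeh with both targets exact would need a negative amount; discard.
quinoa + bell pepper with both tight: 6.796 servings and 2.317 servings → $9.78.
edamame + tempeh with both tight: 1.657 servings and 1.784 servings → $3.38.
edamame + bell pepper: the both-tight solution has a negative serving — not a feasible corner.
tempeh + bell pepper with both tight: 2.431 servings and 3.977 servings → $6.30.
Cheapest feasible corner: $3.38.

$3.38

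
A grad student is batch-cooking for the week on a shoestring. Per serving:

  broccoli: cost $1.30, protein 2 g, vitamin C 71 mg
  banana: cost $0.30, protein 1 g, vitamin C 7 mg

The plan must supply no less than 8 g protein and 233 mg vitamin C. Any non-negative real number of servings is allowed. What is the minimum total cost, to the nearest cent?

Check every corner: each single food scaled to meet both minima, and each pair solved so both constraints bind.
broccoli only: max(8/2, 233/71) = 4 servings → $5.20.
banana only: max(8/1, 233/7) = 33.29 servings → $9.99.
broccoli + banana with both tight: 3.105 servings and 1.789 servings → $4.57.
Cheapest feasible corner: $4.57.

$4.57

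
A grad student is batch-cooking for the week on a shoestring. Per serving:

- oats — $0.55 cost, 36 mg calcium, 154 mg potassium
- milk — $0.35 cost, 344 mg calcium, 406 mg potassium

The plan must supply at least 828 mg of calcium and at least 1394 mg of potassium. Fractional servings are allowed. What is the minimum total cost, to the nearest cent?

$1.20

Check every corner: each single food scaled to meet both minima, and each pair solved so both constraints bind.
oats only: max(828/36, 1394/154) = 23 servings → $12.65.
milk only: max(828/344, 1394/406) = 3.433 servings → $1.20.
oats + milk with both tight: 3.737 servings and 2.016 servings → $2.76.
The minimum over all feasible corners is $1.20.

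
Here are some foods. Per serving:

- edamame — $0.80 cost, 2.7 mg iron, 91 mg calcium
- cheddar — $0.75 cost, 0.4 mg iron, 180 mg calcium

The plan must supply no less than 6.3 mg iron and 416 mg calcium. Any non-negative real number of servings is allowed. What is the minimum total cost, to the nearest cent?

At the optimum either one food covers both requirements or two foods hit both targets exactly; no other combination can be cheaper.
edamame only: max(6.3/2.7, 416/91) = 4.571 servings → $3.66.
cheddar only: max(6.3/0.4, 416/180) = 15.75 servings → $11.81.
edamame + cheddar with both tight: 2.152 servings and 1.223 servings → $2.64.
Cheapest feasible corner: $2.64.

$2.64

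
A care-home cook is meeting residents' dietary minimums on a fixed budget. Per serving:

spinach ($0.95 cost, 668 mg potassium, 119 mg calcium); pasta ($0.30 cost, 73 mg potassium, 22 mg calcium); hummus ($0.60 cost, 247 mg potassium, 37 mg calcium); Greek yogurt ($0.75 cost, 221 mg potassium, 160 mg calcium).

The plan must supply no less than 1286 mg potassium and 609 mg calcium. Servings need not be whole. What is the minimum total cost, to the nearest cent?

$3.20

A basic optimal solution has at most two foods positive. Try each food alone and each pair with both targets met exactly.
spinach only: max(1286/668, 609/119) = 5.118 servings → $4.86.
pasta only: max(1286/73, 609/22) = 27.68 servings → $8.30.
hummus only: max(1286/247, 609/37) = 16.46 servings → $9.88.
Greek yogurt only: max(1286/221, 609/160) = 5.819 servings → $4.36.
spinach + pasta: the both-tight solution has a negative serving — not a feasible corner.
spinach + hummus with both targets exact would need a negative amount; discard.
spinach + Greek yogurt with both tight: 0.8832 servings and 3.149 servings → $3.20.
pasta + hummus: intersection lies outside the first quadrant.
pasta + Greek yogurt with both tight: 10.44 servings and 2.371 servings → $4.91.
hummus + Greek yogurt with both tight: 2.271 servings and 3.281 servings → $3.82.
Cheapest feasible corner: $3.20.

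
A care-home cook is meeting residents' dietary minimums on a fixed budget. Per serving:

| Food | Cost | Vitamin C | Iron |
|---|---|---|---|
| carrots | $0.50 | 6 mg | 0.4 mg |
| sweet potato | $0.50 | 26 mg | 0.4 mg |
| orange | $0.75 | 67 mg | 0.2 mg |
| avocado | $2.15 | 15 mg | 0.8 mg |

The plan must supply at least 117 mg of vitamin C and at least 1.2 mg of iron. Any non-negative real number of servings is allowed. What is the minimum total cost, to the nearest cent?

An LP optimum is at a vertex; with two nutrient constraints at most two foods are used. Check each candidate.
carrots only: max(117/6, 1.2/0.4) = 19.5 servings → $9.75.
sweet potato only: max(117/26, 1.2/0.4) = 4.5 servings → $2.25.
orange only: max(117/67, 1.2/0.2) = 6 servings → $4.50.
avocado only: max(117/15, 1.2/0.8) = 7.8 servings → $16.77.
carrots + sweet potato: the both-tight solution has a negative serving — not a feasible corner.
carrots + orange with both tight: 2.227 servings and 1.547 servings → $2.27.
carrots + avocado: intersection lies outside the first quadrant.
sweet potato + orange with both tight: 2.639 servings and 0.7222 servings → $1.86.
sweet potato + avocado: intersection lies outside the first quadrant.
orange + avocado with both tight: 1.494 servings and 1.126 servings → $3.54.
The minimum over all feasible corners is $1.86.

$1.86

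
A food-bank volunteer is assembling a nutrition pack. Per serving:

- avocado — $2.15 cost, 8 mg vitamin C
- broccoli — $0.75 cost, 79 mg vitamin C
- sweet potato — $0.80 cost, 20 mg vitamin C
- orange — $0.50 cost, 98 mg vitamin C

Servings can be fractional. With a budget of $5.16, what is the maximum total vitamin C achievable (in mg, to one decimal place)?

1011.4 mg

Vitamin C per dollar: orange 196, broccoli 105.3, sweet potato 25, avocado 3.721.
With no serving limits, spend the whole cost allowance on orange: $5.16 / $0.50 × 98 mg = 1011.4 mg.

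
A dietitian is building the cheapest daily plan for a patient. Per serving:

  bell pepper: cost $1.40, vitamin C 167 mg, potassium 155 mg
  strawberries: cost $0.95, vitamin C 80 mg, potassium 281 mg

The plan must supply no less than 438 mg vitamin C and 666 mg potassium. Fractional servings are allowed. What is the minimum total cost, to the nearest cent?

bell pepper only: max(438/167, 666/155) = 4.297 servings → $6.02.
strawberries only: max(438/80, 666/281) = 5.475 servings → $5.20.
bell pepper + strawberries with both tight: 2.022 servings and 1.255 servings → $4.02.
The minimum over all feasible corners is $4.02.

$4.02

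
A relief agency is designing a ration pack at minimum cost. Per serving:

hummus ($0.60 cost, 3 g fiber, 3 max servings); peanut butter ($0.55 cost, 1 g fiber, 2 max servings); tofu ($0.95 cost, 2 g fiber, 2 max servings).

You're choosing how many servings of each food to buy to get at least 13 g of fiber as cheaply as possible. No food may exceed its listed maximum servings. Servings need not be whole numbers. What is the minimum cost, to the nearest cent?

Cost per g of fiber: hummus $0.2000, tofu $0.4750, peanut butter $0.5500.
Take 3 servings of hummus: +9.0 g fiber for $1.80 (total $1.80, still need 4.0 g).
Take 2 servings of tofu: +4.0 g fiber for $1.90 (total $3.70, still need 0.0 g).
Greedy by cheapest-per-g is optimal for a single linear constraint, so the minimum cost is $3.70.

$3.70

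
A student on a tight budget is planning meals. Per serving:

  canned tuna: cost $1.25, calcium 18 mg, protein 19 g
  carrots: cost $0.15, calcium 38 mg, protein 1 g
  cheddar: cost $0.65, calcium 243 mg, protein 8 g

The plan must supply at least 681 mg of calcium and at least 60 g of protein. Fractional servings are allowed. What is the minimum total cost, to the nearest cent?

Check every corner: each single food scaled to meet both minima, and each pair solved so both constraints bind.
canned tuna only: max(681/18, 60/19) = 37.83 servings → $47.29.
carrots only: max(681/38, 60/1) = 60 servings → $9.00.
cheddar only: max(681/243, 60/8) = 7.5 servings → $4.88.
canned tuna + carrots with both tight: 2.271 servings and 16.85 servings → $5.37.
canned tuna + cheddar with both tight: 2.042 servings and 2.651 servings → $4.28.
carrots + cheddar with both targets exact would need a negative amount; discard.
The minimum over all feasible corners is $4.28.

$4.28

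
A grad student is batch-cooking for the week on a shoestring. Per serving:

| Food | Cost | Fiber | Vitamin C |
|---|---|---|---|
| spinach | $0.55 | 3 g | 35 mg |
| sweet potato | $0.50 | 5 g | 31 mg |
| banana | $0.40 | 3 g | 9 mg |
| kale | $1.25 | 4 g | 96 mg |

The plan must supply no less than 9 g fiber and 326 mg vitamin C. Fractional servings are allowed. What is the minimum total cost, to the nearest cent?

An LP optimum is at a vertex; with two nutrient constraints at most two foods are used. Check each candidate.
spinach only: max(9/3, 326/35) = 9.314 servings → $5.12.
sweet potato only: max(9/5, 326/31) = 10.52 servings → $5.26.
banana only: max(9/3, 326/9) = 36.22 servings → $14.49.
kale only: max(9/4, 326/96) = 3.396 servings → $4.24.
spinach + sweet potato: intersection lies outside the first quadrant.
spinach + banana: intersection lies outside the first quadrant.
spinach + kale with both targets exact would need a negative amount; discard.
sweet potato + banana with both targets exact would need a negative amount; discard.
sweet potato + kale: intersection lies outside the first quadrant.
banana + kale: the both-tight solution has a negative serving — not a feasible corner.
So the least-cost plan costs $4.24.

$4.24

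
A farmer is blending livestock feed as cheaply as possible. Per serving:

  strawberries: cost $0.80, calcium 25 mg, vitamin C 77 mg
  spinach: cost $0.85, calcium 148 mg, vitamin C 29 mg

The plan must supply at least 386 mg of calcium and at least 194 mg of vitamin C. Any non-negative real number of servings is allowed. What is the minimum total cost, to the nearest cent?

An LP optimum is at a vertex; with two nutrient constraints at most two foods are used. Check each candidate.
strawberries only: max(386/25, 194/77) = 15.44 servings → $12.35.
spinach only: max(386/148, 194/29) = 6.69 servings → $5.69.
strawberries + spinach with both tight: 1.642 servings and 2.331 servings → $3.29.
So the least-cost plan costs $3.29.

$3.29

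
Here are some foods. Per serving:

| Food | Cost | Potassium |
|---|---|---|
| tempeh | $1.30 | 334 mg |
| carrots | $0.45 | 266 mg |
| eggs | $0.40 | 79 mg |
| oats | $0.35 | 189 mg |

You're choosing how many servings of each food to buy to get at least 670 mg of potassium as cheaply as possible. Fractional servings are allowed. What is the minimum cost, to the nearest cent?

Cost per mg of potassium: carrots $0.0017, oats $0.0019, tempeh $0.0039, eggs $0.0051.
With no serving limits, use only carrots: 670 mg / 266 mg = 2.519 servings × $0.45 = $1.13.

$1.13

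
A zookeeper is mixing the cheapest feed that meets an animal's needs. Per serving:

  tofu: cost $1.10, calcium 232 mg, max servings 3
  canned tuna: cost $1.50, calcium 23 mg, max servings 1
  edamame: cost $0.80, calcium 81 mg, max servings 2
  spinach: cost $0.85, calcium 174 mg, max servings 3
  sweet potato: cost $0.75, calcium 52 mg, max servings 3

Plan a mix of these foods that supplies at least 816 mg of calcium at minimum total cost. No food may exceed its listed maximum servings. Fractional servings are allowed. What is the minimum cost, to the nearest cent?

Cost per mg of calcium: tofu $0.0047, spinach $0.0049, edamame $0.0099, sweet potato $0.0144, canned tuna $0.0652.
Take 3 servings of tofu: +696.0 mg calcium for $3.30 (total $3.30, still need 120.0 mg).
Take 0.6897 servings of spinach: +120.0 mg calcium for $0.59 (total $3.89, still need 0.0 mg).
Greedy by cheapest-per-mg is optimal for a single linear constraint, so the minimum cost is $3.89.

$3.89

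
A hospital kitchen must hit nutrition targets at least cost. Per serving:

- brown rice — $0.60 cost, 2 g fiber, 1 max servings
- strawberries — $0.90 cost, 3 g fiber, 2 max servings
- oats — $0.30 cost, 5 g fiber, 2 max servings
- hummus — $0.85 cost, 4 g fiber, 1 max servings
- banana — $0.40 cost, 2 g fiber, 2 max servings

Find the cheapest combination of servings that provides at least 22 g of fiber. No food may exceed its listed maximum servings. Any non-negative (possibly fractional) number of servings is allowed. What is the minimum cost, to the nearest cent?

Cost per g of fiber: oats $0.0600, banana $0.2000, hummus $0.2125, brown rice $0.3000, strawberries $0.3000.
Take 2 servings of oats: +10.0 g fiber for $0.60 (total $0.60, still need 12.0 g).
Take 2 servings of banana: +4.0 g fiber for $0.80 (total $1.40, still need 8.0 g).
Take 1 serving of hummus: +4.0 g fiber for $0.85 (total $2.25, still need 4.0 g).
Take 1 serving of brown rice: +2.0 g fiber for $0.60 (total $2.85, still need 2.0 g).
Take 0.6667 servings of strawberries: +2.0 g fiber for $0.60 (total $3.45, still need 0.0 g).
Filling from the cheapest source first is optimal under one linear minimum: $3.45.

$3.45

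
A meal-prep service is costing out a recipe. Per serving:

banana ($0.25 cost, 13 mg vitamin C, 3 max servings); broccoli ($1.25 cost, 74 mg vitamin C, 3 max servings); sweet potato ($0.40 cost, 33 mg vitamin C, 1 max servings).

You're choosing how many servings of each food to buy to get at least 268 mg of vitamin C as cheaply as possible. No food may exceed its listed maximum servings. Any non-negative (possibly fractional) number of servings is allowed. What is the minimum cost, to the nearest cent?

$4.40

Cost per mg of vitamin C: sweet potato $0.0121, broccoli $0.0169, banana $0.0192.
Take 1 serving of sweet potato: +33.0 mg vitamin C for $0.40 (total $0.40, still need 235.0 mg).
Take 3 servings of broccoli: +222.0 mg vitamin C for $3.75 (total $4.15, still need 13.0 mg).
Take 1 serving of banana: +13.0 mg vitamin C for $0.25 (total $4.40, still need 0.0 mg).
Greedy by cheapest-per-mg is optimal for a single linear constraint, so the minimum cost is $4.40.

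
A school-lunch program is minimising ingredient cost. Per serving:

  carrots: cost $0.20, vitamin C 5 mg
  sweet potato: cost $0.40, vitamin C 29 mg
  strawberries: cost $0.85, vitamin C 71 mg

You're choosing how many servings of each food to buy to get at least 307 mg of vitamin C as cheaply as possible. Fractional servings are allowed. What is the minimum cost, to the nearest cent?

Cost per mg of vitamin C: strawberries $0.0120, sweet potato $0.0138, carrots $0.0400.
With no serving limits, use only strawberries: 307 mg / 71 mg = 4.324 servings × $0.85 = $3.68.

$3.68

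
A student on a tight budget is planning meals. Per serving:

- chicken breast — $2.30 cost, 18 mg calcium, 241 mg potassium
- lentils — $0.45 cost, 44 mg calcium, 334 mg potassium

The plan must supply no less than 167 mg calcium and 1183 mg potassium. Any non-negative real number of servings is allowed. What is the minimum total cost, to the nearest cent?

For a min-cost LP with two ≥-constraints, a basic feasible solution has at most two positive variables.
chicken breast only: max(167/18, 1183/241) = 9.278 servings → $21.34.
lentils only: max(167/44, 1183/334) = 3.795 servings → $1.71.
chicken breast + lentils: intersection lies outside the first quadrant.
Cheapest feasible corner: $1.71.

$1.71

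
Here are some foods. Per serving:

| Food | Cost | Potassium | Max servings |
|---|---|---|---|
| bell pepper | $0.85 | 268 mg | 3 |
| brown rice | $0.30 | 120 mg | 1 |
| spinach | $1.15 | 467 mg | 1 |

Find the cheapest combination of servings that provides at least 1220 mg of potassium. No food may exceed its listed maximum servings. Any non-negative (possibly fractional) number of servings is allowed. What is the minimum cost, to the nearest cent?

$3.46

Cost per mg of potassium: spinach $0.0025, brown rice $0.0025, bell pepper $0.0032.
Take 1 serving of spinach: +467.0 mg potassium for $1.15 (total $1.15, still need 753.0 mg).
Take 1 serving of brown rice: +120.0 mg potassium for $0.30 (total $1.45, still need 633.0 mg).
Take 2.362 servings of bell pepper: +633.0 mg potassium for $2.01 (total $3.46, still need 0.0 mg).
Greedy by cheapest-per-mg is optimal for a single linear constraint, so the minimum cost is $3.46.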